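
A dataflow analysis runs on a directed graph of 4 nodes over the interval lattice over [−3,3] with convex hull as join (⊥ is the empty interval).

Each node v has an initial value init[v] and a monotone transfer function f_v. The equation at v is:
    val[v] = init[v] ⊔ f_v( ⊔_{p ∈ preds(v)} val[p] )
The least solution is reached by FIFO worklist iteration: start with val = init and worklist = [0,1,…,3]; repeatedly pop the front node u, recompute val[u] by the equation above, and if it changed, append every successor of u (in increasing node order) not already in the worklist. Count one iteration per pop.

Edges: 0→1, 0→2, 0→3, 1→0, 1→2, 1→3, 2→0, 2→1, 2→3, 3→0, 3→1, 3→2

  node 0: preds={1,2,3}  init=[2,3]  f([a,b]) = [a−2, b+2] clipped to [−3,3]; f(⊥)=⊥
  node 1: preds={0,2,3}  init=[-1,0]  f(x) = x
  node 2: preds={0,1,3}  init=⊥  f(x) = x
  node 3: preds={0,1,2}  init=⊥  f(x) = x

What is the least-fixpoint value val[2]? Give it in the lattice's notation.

Trace (7 dequeues):
  [1] u=0 | in [-1,0] | out [-3,3] | prev [2,3] | push {}
  [2] u=1 | in [-3,3] | out [-3,3] | prev [-1,0] | push {0}
  [3] u=2 | in [-3,3] | out [-3,3] | prev ⊥ | push {1}
  [4] u=3 | in [-3,3] | out [-3,3] | prev ⊥ | push {2}
  [5] u=0 | in [-3,3] | out [-3,3] | ==
  [6] u=1 | in [-3,3] | out [-3,3] | ==
  [7] u=2 | in [-3,3] | out [-3,3] | ==

Converged values:
  [0] [-3,3]
  [1] [-3,3]
  [2] [-3,3]
  [3] [-3,3]

[-3,3]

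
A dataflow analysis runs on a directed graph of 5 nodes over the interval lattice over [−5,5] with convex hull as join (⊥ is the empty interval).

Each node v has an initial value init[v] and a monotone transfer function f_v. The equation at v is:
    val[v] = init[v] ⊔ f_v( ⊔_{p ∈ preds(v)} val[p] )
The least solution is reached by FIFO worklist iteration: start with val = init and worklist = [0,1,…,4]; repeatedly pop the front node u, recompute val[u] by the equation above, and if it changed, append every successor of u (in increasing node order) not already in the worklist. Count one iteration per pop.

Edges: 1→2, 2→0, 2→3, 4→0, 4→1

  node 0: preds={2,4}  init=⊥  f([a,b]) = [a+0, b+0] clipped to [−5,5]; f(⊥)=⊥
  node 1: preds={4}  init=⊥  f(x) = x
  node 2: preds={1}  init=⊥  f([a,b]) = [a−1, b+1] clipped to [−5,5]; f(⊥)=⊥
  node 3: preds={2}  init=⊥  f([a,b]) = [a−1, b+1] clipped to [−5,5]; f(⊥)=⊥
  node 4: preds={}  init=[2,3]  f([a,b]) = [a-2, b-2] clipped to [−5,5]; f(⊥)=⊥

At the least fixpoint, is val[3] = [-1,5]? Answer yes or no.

Iteration log — 6 steps:
  step 1. node 0  ⊔preds=[2,3]  new=[2,3]  old=⊥  +wl: 
  step 2. node 1  ⊔preds=[2,3]  new=[2,3]  old=⊥  +wl: 
  step 3. node 2  ⊔preds=[2,3]  new=[1,4]  old=⊥  +wl: 0
  step 4. node 3  ⊔preds=[1,4]  new=[0,5]  old=⊥  +wl: 
  step 5. node 4  ⊔preds=⊥  new=[2,3]  stable
  step 6. node 0  ⊔preds=[1,4]  new=[1,4]  old=[2,3]  +wl: 

Least fixpoint reached:
  node 0: [1,4]
  node 1: [2,3]
  node 2: [1,4]
  node 3: [0,5]
  node 4: [2,3]

no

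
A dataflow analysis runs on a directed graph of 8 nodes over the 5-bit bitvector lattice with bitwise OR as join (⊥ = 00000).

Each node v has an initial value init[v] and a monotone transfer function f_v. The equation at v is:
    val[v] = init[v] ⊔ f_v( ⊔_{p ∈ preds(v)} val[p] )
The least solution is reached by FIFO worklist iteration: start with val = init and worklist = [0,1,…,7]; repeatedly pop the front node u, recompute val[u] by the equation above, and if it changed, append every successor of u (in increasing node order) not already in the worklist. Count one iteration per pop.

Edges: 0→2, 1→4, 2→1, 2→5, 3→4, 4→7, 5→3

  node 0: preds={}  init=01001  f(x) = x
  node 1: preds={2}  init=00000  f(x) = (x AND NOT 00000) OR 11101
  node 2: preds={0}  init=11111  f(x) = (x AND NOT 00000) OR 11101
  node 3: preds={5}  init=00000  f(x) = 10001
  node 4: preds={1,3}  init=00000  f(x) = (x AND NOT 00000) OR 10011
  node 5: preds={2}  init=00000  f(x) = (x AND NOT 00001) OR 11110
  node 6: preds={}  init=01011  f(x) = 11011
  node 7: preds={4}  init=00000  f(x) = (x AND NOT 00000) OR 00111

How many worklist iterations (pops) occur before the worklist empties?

Trace (9 dequeues):
  [1] u=0 | in 00000 | out 01001 | ==
  [2] u=1 | in 11111 | out 11111 | prev 00000 | push {}
  [3] u=2 | in 01001 | out 11111 | ==
  [4] u=3 | in 00000 | out 10001 | prev 00000 | push {}
  [5] u=4 | in 11111 | out 11111 | prev 00000 | push {}
  [6] u=5 | in 11111 | out 11110 | prev 00000 | push {3}
  [7] u=6 | in 00000 | out 11011 | prev 01011 | push {}
  [8] u=7 | in 11111 | out 11111 | prev 00000 | push {}
  [9] u=3 | in 11110 | out 10001 | ==

Converged values:
  [0] 01001
  [1] 11111
  [2] 11111
  [3] 10001
  [4] 11111
  [5] 11110
  [6] 11011
  [7] 11111

9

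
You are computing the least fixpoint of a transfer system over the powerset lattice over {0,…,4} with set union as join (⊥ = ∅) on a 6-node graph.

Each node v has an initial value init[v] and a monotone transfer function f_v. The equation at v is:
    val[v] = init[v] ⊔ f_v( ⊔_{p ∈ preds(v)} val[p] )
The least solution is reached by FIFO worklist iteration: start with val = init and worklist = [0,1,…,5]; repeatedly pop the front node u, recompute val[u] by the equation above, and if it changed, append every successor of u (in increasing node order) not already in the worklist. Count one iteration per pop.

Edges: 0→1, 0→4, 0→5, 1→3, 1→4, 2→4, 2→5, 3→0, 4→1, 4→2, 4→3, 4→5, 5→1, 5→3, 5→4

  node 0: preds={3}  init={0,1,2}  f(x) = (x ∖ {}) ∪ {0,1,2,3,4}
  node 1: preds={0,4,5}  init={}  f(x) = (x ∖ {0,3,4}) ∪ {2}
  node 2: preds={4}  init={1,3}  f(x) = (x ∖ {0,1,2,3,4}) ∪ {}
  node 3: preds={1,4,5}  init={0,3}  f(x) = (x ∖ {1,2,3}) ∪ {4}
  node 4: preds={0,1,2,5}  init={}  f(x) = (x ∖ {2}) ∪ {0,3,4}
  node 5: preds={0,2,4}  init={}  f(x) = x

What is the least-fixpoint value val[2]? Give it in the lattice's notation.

{1,3}

Worklist (11 pops):
  #1 pop 0: in={0,3} → {0,1,2,3,4} (was {0,1,2}); enqueue []
  #2 pop 1: in={0,1,2,3,4} → {1,2} (was {}); enqueue []
  #3 pop 2: in={} → {1,3} (no change)
  #4 pop 3: in={1,2} → {0,3,4} (was {0,3}); enqueue [0]
  #5 pop 4: in={0,1,2,3,4} → {0,1,3,4} (was {}); enqueue [1,2,3]
  #6 pop 5: in={0,1,2,3,4} → {0,1,2,3,4} (was {}); enqueue [4]
  #7 pop 0: in={0,3,4} → {0,1,2,3,4} (no change)
  #8 pop 1: in={0,1,2,3,4} → {1,2} (no change)
  #9 pop 2: in={0,1,3,4} → {1,3} (no change)
  #10 pop 3: in={0,1,2,3,4} → {0,3,4} (no change)
  #11 pop 4: in={0,1,2,3,4} → {0,1,3,4} (no change)

Fixpoint:
  val[0] = {0,1,2,3,4}
  val[1] = {1,2}
  val[2] = {1,3}
  val[3] = {0,3,4}
  val[4] = {0,1,3,4}
  val[5] = {0,1,2,3,4}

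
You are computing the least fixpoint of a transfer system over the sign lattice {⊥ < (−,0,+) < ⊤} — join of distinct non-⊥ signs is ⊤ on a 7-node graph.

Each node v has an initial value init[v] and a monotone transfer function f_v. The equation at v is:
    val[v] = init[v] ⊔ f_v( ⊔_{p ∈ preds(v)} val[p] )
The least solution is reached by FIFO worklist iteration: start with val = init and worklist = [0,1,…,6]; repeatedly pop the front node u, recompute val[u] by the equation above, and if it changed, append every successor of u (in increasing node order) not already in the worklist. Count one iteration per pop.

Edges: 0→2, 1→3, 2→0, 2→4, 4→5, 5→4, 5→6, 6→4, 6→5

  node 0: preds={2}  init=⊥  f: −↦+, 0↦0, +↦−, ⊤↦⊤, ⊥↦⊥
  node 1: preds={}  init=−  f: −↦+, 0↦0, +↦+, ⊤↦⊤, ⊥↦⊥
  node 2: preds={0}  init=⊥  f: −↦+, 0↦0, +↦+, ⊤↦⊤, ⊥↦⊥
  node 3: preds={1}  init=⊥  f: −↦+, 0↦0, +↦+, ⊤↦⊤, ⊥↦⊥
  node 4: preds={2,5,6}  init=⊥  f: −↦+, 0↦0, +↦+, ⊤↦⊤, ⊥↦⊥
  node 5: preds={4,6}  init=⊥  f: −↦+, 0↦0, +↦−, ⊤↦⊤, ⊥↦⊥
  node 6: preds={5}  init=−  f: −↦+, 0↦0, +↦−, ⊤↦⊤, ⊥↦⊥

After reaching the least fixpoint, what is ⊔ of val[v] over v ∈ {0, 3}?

Iteration log — 9 steps:
  step 1. node 0  ⊔preds=⊥  new=⊥  stable
  step 2. node 1  ⊔preds=⊥  new=−  stable
  step 3. node 2  ⊔preds=⊥  new=⊥  stable
  step 4. node 3  ⊔preds=−  new=+  old=⊥  +wl: 
  step 5. node 4  ⊔preds=−  new=+  old=⊥  +wl: 
  step 6. node 5  ⊔preds=⊤  new=⊤  old=⊥  +wl: 4
  step 7. node 6  ⊔preds=⊤  new=⊤  old=−  +wl: 5
  step 8. node 4  ⊔preds=⊤  new=⊤  old=+  +wl: 
  step 9. node 5  ⊔preds=⊤  new=⊤  stable

Least fixpoint reached:
  node 0: ⊥
  node 1: −
  node 2: ⊥
  node 3: +
  node 4: ⊤
  node 5: ⊤
  node 6: ⊤

+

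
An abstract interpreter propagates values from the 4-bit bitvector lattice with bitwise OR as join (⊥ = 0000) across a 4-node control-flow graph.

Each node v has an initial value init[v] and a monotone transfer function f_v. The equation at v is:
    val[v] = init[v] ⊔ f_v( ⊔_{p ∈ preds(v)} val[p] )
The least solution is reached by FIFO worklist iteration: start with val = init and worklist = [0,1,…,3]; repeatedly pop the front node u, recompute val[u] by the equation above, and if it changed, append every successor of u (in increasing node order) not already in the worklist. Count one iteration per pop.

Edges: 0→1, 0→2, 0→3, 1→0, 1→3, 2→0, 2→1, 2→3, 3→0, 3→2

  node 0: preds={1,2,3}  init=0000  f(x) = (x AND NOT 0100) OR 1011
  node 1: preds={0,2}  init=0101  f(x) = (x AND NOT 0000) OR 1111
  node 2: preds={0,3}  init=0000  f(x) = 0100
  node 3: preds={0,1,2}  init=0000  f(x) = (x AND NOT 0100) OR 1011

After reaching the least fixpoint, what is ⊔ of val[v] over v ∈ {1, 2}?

Trace (7 dequeues):
  [1] u=0 | in 0101 | out 1011 | prev 0000 | push {}
  [2] u=1 | in 1011 | out 1111 | prev 0101 | push {0}
  [3] u=2 | in 1011 | out 0100 | prev 0000 | push {1}
  [4] u=3 | in 1111 | out 1011 | prev 0000 | push {2}
  [5] u=0 | in 1111 | out 1011 | ==
  [6] u=1 | in 1111 | out 1111 | ==
  [7] u=2 | in 1011 | out 0100 | ==

Converged values:
  [0] 1011
  [1] 1111
  [2] 0100
  [3] 1011

1111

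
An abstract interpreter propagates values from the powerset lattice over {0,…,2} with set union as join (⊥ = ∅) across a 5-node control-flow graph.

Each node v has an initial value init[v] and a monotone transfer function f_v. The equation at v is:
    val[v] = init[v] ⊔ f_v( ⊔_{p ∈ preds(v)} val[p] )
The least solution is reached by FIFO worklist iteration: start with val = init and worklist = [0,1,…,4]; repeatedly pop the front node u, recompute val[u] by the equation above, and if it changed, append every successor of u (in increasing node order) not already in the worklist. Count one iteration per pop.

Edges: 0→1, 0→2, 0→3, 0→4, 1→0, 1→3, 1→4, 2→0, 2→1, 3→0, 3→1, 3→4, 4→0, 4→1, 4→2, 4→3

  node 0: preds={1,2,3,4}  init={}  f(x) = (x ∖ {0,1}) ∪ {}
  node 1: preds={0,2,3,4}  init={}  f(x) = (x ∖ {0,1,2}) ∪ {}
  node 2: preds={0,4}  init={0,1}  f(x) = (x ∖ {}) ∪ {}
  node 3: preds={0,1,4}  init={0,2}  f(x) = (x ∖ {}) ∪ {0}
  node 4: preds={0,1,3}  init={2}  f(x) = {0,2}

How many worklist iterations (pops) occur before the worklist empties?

Worklist (9 pops):
  #1 pop 0: in={0,1,2} → {2} (was {}); enqueue []
  #2 pop 1: in={0,1,2} → {} (no change)
  #3 pop 2: in={2} → {0,1,2} (was {0,1}); enqueue [0,1]
  #4 pop 3: in={2} → {0,2} (no change)
  #5 pop 4: in={0,2} → {0,2} (was {2}); enqueue [2,3]
  #6 pop 0: in={0,1,2} → {2} (no change)
  #7 pop 1: in={0,1,2} → {} (no change)
  #8 pop 2: in={0,2} → {0,1,2} (no change)
  #9 pop 3: in={0,2} → {0,2} (no change)

Fixpoint:
  val[0] = {2}
  val[1] = {}
  val[2] = {0,1,2}
  val[3] = {0,2}
  val[4] = {0,2}

9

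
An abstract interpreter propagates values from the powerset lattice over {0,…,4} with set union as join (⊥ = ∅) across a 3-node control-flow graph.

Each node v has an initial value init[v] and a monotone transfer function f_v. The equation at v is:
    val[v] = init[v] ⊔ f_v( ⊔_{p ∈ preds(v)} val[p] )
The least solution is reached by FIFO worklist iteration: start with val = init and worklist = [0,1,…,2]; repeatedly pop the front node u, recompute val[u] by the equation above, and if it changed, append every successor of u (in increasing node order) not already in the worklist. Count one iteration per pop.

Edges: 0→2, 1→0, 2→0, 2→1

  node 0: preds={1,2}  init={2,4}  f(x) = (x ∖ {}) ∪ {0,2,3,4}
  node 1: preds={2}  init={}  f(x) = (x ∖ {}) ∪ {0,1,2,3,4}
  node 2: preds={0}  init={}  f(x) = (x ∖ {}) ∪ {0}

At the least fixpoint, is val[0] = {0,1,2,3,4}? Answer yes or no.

yes

Iteration log — 8 steps:
  step 1. node 0  ⊔preds={}  new={0,2,3,4}  old={2,4}  +wl: 
  step 2. node 1  ⊔preds={}  new={0,1,2,3,4}  old={}  +wl: 0
  step 3. node 2  ⊔preds={0,2,3,4}  new={0,2,3,4}  old={}  +wl: 1
  step 4. node 0  ⊔preds={0,1,2,3,4}  new={0,1,2,3,4}  old={0,2,3,4}  +wl: 2
  step 5. node 1  ⊔preds={0,2,3,4}  new={0,1,2,3,4}  stable
  step 6. node 2  ⊔preds={0,1,2,3,4}  new={0,1,2,3,4}  old={0,2,3,4}  +wl: 0,1
  step 7. node 0  ⊔preds={0,1,2,3,4}  new={0,1,2,3,4}  stable
  step 8. node 1  ⊔preds={0,1,2,3,4}  new={0,1,2,3,4}  stable

Least fixpoint reached:
  node 0: {0,1,2,3,4}
  node 1: {0,1,2,3,4}
  node 2: {0,1,2,3,4}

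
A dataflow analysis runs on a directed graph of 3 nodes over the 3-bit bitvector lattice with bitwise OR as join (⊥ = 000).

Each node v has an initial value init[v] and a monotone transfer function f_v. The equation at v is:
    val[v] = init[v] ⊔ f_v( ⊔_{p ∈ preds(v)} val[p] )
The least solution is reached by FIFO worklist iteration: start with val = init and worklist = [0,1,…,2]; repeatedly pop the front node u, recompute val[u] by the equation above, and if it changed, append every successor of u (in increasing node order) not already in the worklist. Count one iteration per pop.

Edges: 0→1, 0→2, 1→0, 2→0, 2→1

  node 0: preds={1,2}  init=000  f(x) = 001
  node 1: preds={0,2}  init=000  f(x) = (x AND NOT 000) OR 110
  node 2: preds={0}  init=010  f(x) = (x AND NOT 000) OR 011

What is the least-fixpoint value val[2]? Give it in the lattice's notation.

011

Worklist (5 pops):
  #1 pop 0: in=010 → 001 (was 000); enqueue []
  #2 pop 1: in=011 → 111 (was 000); enqueue [0]
  #3 pop 2: in=001 → 011 (was 010); enqueue [1]
  #4 pop 0: in=111 → 001 (no change)
  #5 pop 1: in=011 → 111 (no change)

Fixpoint:
  val[0] = 001
  val[1] = 111
  val[2] = 011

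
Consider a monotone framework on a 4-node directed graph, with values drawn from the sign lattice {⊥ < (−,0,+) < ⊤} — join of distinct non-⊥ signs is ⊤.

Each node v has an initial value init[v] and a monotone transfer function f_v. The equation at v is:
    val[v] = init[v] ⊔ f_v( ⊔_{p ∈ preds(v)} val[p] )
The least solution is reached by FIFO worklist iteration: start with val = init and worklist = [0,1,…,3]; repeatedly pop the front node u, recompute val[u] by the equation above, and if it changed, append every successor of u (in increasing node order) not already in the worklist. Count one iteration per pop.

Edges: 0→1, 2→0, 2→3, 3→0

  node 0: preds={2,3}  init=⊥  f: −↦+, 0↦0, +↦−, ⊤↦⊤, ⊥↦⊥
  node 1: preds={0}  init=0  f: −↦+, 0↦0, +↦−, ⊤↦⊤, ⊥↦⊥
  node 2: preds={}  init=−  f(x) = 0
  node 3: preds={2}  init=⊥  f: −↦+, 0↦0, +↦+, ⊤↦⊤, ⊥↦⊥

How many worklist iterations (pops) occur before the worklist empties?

Trace (6 dequeues):
  [1] u=0 | in − | out + | prev ⊥ | push {}
  [2] u=1 | in + | out ⊤ | prev 0 | push {}
  [3] u=2 | in ⊥ | out ⊤ | prev − | push {0}
  [4] u=3 | in ⊤ | out ⊤ | prev ⊥ | push {}
  [5] u=0 | in ⊤ | out ⊤ | prev + | push {1}
  [6] u=1 | in ⊤ | out ⊤ | ==

Converged values:
  [0] ⊤
  [1] ⊤
  [2] ⊤
  [3] ⊤

6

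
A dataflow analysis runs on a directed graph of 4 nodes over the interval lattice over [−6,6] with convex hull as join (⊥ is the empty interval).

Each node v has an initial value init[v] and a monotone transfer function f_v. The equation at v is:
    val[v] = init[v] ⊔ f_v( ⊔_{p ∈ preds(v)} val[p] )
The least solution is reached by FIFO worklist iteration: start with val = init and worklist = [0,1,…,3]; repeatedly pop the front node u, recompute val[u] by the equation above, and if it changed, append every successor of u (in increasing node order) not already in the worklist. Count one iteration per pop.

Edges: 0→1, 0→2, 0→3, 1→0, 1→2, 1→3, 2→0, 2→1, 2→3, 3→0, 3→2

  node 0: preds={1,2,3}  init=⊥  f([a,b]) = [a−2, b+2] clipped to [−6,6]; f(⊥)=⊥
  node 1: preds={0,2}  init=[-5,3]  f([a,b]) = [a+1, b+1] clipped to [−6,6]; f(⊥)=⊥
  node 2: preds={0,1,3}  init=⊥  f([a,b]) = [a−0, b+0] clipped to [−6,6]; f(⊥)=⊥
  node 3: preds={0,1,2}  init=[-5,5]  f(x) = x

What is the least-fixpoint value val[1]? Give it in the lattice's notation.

[-5,6]

Worklist (7 pops):
  #1 pop 0: in=[-5,5] → [-6,6] (was ⊥); enqueue []
  #2 pop 1: in=[-6,6] → [-5,6] (was [-5,3]); enqueue [0]
  #3 pop 2: in=[-6,6] → [-6,6] (was ⊥); enqueue [1]
  #4 pop 3: in=[-6,6] → [-6,6] (was [-5,5]); enqueue [2]
  #5 pop 0: in=[-6,6] → [-6,6] (no change)
  #6 pop 1: in=[-6,6] → [-5,6] (no change)
  #7 pop 2: in=[-6,6] → [-6,6] (no change)

Fixpoint:
  val[0] = [-6,6]
  val[1] = [-5,6]
  val[2] = [-6,6]
  val[3] = [-6,6]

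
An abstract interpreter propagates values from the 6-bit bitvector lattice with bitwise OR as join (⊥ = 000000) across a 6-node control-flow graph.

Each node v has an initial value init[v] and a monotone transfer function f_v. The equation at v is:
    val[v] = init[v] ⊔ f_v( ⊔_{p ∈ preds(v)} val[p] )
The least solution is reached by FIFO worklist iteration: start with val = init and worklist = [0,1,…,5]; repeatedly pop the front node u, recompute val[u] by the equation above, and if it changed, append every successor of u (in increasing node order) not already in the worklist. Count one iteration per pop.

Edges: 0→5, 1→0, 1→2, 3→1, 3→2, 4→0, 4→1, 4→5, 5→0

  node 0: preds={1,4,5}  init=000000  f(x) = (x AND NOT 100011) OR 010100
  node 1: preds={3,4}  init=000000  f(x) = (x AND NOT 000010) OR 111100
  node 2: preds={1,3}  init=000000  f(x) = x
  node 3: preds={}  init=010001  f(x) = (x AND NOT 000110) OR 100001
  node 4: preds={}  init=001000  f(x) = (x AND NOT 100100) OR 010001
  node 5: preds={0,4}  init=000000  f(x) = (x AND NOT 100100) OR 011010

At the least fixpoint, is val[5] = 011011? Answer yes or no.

Iteration log — 9 steps:
  step 1. node 0  ⊔preds=001000  new=011100  old=000000  +wl: 
  step 2. node 1  ⊔preds=011001  new=111101  old=000000  +wl: 0
  step 3. node 2  ⊔preds=111101  new=111101  old=000000  +wl: 
  step 4. node 3  ⊔preds=000000  new=110001  old=010001  +wl: 1,2
  step 5. node 4  ⊔preds=000000  new=011001  old=001000  +wl: 
  step 6. node 5  ⊔preds=011101  new=011011  old=000000  +wl: 
  step 7. node 0  ⊔preds=111111  new=011100  stable
  step 8. node 1  ⊔preds=111001  new=111101  stable
  step 9. node 2  ⊔preds=111101  new=111101  stable

Least fixpoint reached:
  node 0: 011100
  node 1: 111101
  node 2: 111101
  node 3: 110001
  node 4: 011001
  node 5: 011011

yes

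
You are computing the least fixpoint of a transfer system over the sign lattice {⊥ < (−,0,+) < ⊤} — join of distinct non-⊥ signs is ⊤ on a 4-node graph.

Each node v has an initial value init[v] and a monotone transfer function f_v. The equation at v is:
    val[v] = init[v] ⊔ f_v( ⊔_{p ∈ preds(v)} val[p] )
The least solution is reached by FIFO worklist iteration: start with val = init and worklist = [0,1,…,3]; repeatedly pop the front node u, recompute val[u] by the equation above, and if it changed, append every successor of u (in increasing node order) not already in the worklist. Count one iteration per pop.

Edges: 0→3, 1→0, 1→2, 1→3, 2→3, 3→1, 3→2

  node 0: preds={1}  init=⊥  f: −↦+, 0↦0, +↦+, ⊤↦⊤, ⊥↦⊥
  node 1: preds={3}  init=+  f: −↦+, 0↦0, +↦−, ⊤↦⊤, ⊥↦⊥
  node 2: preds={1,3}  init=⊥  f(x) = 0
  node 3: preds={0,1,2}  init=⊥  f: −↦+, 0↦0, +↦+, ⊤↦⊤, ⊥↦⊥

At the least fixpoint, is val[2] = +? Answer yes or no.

Trace (8 dequeues):
  [1] u=0 | in + | out + | prev ⊥ | push {}
  [2] u=1 | in ⊥ | out + | ==
  [3] u=2 | in + | out 0 | prev ⊥ | push {}
  [4] u=3 | in ⊤ | out ⊤ | prev ⊥ | push {1,2}
  [5] u=1 | in ⊤ | out ⊤ | prev + | push {0,3}
  [6] u=2 | in ⊤ | out 0 | ==
  [7] u=0 | in ⊤ | out ⊤ | prev + | push {}
  [8] u=3 | in ⊤ | out ⊤ | ==

Converged values:
  [0] ⊤
  [1] ⊤
  [2] 0
  [3] ⊤

no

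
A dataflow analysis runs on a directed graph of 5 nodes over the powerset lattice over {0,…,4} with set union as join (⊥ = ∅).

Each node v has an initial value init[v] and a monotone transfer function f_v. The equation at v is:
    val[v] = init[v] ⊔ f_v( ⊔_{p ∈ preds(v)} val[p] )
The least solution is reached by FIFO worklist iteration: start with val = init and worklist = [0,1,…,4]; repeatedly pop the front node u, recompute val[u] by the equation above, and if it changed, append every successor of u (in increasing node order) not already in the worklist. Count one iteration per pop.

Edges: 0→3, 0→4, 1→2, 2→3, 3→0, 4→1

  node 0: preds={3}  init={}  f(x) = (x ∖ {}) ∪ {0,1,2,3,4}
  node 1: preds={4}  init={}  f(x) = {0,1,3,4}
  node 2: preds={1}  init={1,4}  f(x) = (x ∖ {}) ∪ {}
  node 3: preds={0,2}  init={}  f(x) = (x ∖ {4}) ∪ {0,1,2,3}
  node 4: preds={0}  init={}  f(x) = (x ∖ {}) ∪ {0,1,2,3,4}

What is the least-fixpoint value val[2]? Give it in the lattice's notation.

Worklist (7 pops):
  #1 pop 0: in={} → {0,1,2,3,4} (was {}); enqueue []
  #2 pop 1: in={} → {0,1,3,4} (was {}); enqueue []
  #3 pop 2: in={0,1,3,4} → {0,1,3,4} (was {1,4}); enqueue []
  #4 pop 3: in={0,1,2,3,4} → {0,1,2,3} (was {}); enqueue [0]
  #5 pop 4: in={0,1,2,3,4} → {0,1,2,3,4} (was {}); enqueue [1]
  #6 pop 0: in={0,1,2,3} → {0,1,2,3,4} (no change)
  #7 pop 1: in={0,1,2,3,4} → {0,1,3,4} (no change)

Fixpoint:
  val[0] = {0,1,2,3,4}
  val[1] = {0,1,3,4}
  val[2] = {0,1,3,4}
  val[3] = {0,1,2,3}
  val[4] = {0,1,2,3,4}

{0,1,3,4}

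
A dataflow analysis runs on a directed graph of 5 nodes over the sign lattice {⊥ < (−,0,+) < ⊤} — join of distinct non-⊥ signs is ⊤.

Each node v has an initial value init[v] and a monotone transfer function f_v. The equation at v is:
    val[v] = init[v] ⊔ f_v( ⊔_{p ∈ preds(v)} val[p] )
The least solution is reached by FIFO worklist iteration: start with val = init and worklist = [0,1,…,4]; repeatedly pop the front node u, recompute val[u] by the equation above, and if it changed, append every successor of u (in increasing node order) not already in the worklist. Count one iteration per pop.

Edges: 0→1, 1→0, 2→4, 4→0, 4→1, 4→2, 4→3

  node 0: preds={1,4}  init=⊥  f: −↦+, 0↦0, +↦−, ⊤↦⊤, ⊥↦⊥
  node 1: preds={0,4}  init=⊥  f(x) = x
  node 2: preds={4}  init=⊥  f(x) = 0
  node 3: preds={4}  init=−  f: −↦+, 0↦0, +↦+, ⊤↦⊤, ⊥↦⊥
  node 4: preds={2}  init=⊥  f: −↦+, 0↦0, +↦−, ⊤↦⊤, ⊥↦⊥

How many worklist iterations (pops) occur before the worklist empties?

Worklist (10 pops):
  #1 pop 0: in=⊥ → ⊥ (no change)
  #2 pop 1: in=⊥ → ⊥ (no change)
  #3 pop 2: in=⊥ → 0 (was ⊥); enqueue []
  #4 pop 3: in=⊥ → − (no change)
  #5 pop 4: in=0 → 0 (was ⊥); enqueue [0,1,2,3]
  #6 pop 0: in=0 → 0 (was ⊥); enqueue []
  #7 pop 1: in=0 → 0 (was ⊥); enqueue [0]
  #8 pop 2: in=0 → 0 (no change)
  #9 pop 3: in=0 → ⊤ (was −); enqueue []
  #10 pop 0: in=0 → 0 (no change)

Fixpoint:
  val[0] = 0
  val[1] = 0
  val[2] = 0
  val[3] = ⊤
  val[4] = 0

10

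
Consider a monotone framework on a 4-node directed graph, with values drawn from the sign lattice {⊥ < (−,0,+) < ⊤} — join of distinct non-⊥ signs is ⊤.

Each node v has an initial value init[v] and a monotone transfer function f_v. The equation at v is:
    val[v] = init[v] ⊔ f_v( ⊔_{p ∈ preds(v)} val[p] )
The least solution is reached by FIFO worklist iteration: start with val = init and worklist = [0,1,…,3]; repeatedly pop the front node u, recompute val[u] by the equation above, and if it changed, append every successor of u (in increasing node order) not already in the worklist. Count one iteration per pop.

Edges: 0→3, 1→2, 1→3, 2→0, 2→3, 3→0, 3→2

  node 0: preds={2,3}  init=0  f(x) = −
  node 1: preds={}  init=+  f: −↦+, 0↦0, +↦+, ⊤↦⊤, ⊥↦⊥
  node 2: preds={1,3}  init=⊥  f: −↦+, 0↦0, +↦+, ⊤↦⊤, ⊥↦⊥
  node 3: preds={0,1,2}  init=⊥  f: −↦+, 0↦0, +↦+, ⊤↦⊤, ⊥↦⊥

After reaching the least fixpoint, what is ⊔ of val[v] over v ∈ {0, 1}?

Worklist (8 pops):
  #1 pop 0: in=⊥ → ⊤ (was 0); enqueue []
  #2 pop 1: in=⊥ → + (no change)
  #3 pop 2: in=+ → + (was ⊥); enqueue [0]
  #4 pop 3: in=⊤ → ⊤ (was ⊥); enqueue [2]
  #5 pop 0: in=⊤ → ⊤ (no change)
  #6 pop 2: in=⊤ → ⊤ (was +); enqueue [0,3]
  #7 pop 0: in=⊤ → ⊤ (no change)
  #8 pop 3: in=⊤ → ⊤ (no change)

Fixpoint:
  val[0] = ⊤
  val[1] = +
  val[2] = ⊤
  val[3] = ⊤

⊤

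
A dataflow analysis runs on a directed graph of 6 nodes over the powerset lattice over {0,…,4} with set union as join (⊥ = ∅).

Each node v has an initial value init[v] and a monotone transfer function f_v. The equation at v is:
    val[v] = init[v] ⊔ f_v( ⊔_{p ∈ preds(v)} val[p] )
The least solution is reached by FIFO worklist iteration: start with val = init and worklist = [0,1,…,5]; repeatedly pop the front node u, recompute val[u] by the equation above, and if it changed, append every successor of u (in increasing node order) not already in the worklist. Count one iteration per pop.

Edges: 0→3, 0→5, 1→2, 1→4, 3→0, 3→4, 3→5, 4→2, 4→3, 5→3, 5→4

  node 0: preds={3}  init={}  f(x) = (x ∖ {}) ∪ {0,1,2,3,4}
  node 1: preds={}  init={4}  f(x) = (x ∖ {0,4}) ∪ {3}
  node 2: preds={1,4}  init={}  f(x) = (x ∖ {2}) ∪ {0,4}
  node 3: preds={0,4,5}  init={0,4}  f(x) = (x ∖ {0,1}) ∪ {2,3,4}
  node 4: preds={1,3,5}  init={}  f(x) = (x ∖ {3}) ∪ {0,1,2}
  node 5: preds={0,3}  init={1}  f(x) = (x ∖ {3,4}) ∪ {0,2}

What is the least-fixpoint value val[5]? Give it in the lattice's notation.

{0,1,2}

Iteration log — 10 steps:
  step 1. node 0  ⊔preds={0,4}  new={0,1,2,3,4}  old={}  +wl: 
  step 2. node 1  ⊔preds={}  new={3,4}  old={4}  +wl: 
  step 3. node 2  ⊔preds={3,4}  new={0,3,4}  old={}  +wl: 
  step 4. node 3  ⊔preds={0,1,2,3,4}  new={0,2,3,4}  old={0,4}  +wl: 0
  step 5. node 4  ⊔preds={0,1,2,3,4}  new={0,1,2,4}  old={}  +wl: 2,3
  step 6. node 5  ⊔preds={0,1,2,3,4}  new={0,1,2}  old={1}  +wl: 4
  step 7. node 0  ⊔preds={0,2,3,4}  new={0,1,2,3,4}  stable
  step 8. node 2  ⊔preds={0,1,2,3,4}  new={0,1,3,4}  old={0,3,4}  +wl: 
  step 9. node 3  ⊔preds={0,1,2,3,4}  new={0,2,3,4}  stable
  step 10. node 4  ⊔preds={0,1,2,3,4}  new={0,1,2,4}  stable

Least fixpoint reached:
  node 0: {0,1,2,3,4}
  node 1: {3,4}
  node 2: {0,1,3,4}
  node 3: {0,2,3,4}
  node 4: {0,1,2,4}
  node 5: {0,1,2}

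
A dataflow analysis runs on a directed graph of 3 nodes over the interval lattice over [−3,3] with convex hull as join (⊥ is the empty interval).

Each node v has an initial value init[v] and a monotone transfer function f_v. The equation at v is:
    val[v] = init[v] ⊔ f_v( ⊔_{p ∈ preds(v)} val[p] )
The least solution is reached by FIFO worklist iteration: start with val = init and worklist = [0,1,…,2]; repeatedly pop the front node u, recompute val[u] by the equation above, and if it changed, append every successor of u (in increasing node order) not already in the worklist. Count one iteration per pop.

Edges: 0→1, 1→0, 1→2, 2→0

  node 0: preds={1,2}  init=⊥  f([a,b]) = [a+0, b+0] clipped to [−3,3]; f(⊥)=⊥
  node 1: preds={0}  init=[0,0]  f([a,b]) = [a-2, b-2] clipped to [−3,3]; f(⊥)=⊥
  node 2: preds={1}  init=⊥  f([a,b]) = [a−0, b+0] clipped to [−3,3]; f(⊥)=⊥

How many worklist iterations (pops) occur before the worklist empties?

9

Iteration log — 9 steps:
  step 1. node 0  ⊔preds=[0,0]  new=[0,0]  old=⊥  +wl: 
  step 2. node 1  ⊔preds=[0,0]  new=[-2,0]  old=[0,0]  +wl: 0
  step 3. node 2  ⊔preds=[-2,0]  new=[-2,0]  old=⊥  +wl: 
  step 4. node 0  ⊔preds=[-2,0]  new=[-2,0]  old=[0,0]  +wl: 1
  step 5. node 1  ⊔preds=[-2,0]  new=[-3,0]  old=[-2,0]  +wl: 0,2
  step 6. node 0  ⊔preds=[-3,0]  new=[-3,0]  old=[-2,0]  +wl: 1
  step 7. node 2  ⊔preds=[-3,0]  new=[-3,0]  old=[-2,0]  +wl: 0
  step 8. node 1  ⊔preds=[-3,0]  new=[-3,0]  stable
  step 9. node 0  ⊔preds=[-3,0]  new=[-3,0]  stable

Least fixpoint reached:
  node 0: [-3,0]
  node 1: [-3,0]
  node 2: [-3,0]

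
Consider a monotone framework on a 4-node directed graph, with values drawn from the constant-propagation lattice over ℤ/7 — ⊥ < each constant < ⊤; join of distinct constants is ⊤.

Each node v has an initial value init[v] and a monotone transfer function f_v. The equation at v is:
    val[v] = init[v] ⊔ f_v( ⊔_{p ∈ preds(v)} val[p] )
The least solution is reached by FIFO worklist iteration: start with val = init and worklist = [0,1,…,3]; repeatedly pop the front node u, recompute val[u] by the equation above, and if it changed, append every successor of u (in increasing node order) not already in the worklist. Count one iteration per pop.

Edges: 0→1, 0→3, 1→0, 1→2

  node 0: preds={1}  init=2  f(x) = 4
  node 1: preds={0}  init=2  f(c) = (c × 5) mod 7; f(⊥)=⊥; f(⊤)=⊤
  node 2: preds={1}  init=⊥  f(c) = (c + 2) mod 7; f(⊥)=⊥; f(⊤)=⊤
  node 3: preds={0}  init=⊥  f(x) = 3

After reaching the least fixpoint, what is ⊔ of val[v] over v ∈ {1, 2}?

⊤

Trace (5 dequeues):
  [1] u=0 | in 2 | out ⊤ | prev 2 | push {}
  [2] u=1 | in ⊤ | out ⊤ | prev 2 | push {0}
  [3] u=2 | in ⊤ | out ⊤ | prev ⊥ | push {}
  [4] u=3 | in ⊤ | out 3 | prev ⊥ | push {}
  [5] u=0 | in ⊤ | out ⊤ | ==

Converged values:
  [0] ⊤
  [1] ⊤
  [2] ⊤
  [3] 3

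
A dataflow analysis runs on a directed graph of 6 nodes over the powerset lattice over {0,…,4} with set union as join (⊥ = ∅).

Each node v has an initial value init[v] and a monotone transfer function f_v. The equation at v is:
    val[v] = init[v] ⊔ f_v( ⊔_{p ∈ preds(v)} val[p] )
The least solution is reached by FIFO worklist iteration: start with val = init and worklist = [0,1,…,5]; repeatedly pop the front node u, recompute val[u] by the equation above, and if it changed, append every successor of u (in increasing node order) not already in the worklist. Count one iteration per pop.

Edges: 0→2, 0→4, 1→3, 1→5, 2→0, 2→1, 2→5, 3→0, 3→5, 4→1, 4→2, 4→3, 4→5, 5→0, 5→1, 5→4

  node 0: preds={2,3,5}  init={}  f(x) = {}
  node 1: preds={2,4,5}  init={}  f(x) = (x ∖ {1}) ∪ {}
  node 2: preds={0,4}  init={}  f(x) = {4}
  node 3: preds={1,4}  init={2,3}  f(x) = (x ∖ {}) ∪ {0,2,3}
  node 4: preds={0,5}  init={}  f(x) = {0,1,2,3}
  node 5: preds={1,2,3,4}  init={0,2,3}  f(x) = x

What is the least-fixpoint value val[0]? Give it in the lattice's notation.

{}

Trace (13 dequeues):
  [1] u=0 | in {0,2,3} | out {} | ==
  [2] u=1 | in {0,2,3} | out {0,2,3} | prev {} | push {}
  [3] u=2 | in {} | out {4} | prev {} | push {0,1}
  [4] u=3 | in {0,2,3} | out {0,2,3} | prev {2,3} | push {}
  [5] u=4 | in {0,2,3} | out {0,1,2,3} | prev {} | push {2,3}
  [6] u=5 | in {0,1,2,3,4} | out {0,1,2,3,4} | prev {0,2,3} | push {4}
  [7] u=0 | in {0,1,2,3,4} | out {} | ==
  [8] u=1 | in {0,1,2,3,4} | out {0,2,3,4} | prev {0,2,3} | push {5}
  [9] u=2 | in {0,1,2,3} | out {4} | ==
  [10] u=3 | in {0,1,2,3,4} | out {0,1,2,3,4} | prev {0,2,3} | push {0}
  [11] u=4 | in {0,1,2,3,4} | out {0,1,2,3} | ==
  [12] u=5 | in {0,1,2,3,4} | out {0,1,2,3,4} | ==
  [13] u=0 | in {0,1,2,3,4} | out {} | ==

Converged values:
  [0] {}
  [1] {0,2,3,4}
  [2] {4}
  [3] {0,1,2,3,4}
  [4] {0,1,2,3}
  [5] {0,1,2,3,4}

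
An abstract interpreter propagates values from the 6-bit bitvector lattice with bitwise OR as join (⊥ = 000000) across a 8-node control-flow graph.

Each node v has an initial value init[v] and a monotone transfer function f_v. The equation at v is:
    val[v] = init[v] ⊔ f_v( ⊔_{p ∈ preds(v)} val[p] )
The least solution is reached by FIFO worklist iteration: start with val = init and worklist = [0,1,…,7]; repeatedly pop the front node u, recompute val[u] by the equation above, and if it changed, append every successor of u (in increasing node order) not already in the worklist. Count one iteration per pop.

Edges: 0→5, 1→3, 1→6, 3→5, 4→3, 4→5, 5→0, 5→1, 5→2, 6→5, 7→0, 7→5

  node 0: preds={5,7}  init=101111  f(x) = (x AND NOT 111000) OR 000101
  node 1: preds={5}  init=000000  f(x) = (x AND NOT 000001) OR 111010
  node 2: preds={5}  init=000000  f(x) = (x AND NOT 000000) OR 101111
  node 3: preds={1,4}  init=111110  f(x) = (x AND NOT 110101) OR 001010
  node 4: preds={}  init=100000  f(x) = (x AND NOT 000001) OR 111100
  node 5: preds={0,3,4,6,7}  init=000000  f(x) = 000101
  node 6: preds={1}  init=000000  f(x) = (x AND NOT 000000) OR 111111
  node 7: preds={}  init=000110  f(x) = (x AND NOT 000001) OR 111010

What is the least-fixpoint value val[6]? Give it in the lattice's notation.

Worklist (15 pops):
  #1 pop 0: in=000110 → 101111 (no change)
  #2 pop 1: in=000000 → 111010 (was 000000); enqueue []
  #3 pop 2: in=000000 → 101111 (was 000000); enqueue []
  #4 pop 3: in=111010 → 111110 (no change)
  #5 pop 4: in=000000 → 111100 (was 100000); enqueue [3]
  #6 pop 5: in=111111 → 000101 (was 000000); enqueue [0,1,2]
  #7 pop 6: in=111010 → 111111 (was 000000); enqueue [5]
  #8 pop 7: in=000000 → 111110 (was 000110); enqueue []
  #9 pop 3: in=111110 → 111110 (no change)
  #10 pop 0: in=111111 → 101111 (no change)
  #11 pop 1: in=000101 → 111110 (was 111010); enqueue [3,6]
  #12 pop 2: in=000101 → 101111 (no change)
  #13 pop 5: in=111111 → 000101 (no change)
  #14 pop 3: in=111110 → 111110 (no change)
  #15 pop 6: in=111110 → 111111 (no change)

Fixpoint:
  val[0] = 101111
  val[1] = 111110
  val[2] = 101111
  val[3] = 111110
  val[4] = 111100
  val[5] = 000101
  val[6] = 111111
  val[7] = 111110

111111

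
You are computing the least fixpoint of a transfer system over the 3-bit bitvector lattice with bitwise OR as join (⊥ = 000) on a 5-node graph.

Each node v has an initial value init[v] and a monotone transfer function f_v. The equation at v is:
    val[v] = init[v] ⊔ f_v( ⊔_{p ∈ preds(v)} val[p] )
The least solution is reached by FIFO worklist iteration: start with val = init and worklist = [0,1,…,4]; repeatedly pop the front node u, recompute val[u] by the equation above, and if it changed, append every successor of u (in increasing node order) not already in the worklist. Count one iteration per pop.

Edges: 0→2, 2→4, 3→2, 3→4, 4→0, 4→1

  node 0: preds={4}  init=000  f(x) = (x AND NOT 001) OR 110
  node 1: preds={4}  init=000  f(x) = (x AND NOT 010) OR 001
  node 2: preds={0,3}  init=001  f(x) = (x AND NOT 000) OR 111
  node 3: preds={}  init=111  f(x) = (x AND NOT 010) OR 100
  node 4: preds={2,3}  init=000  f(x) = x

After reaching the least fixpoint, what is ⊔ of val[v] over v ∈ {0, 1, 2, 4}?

Iteration log — 7 steps:
  step 1. node 0  ⊔preds=000  new=110  old=000  +wl: 
  step 2. node 1  ⊔preds=000  new=001  old=000  +wl: 
  step 3. node 2  ⊔preds=111  new=111  old=001  +wl: 
  step 4. node 3  ⊔preds=000  new=111  stable
  step 5. node 4  ⊔preds=111  new=111  old=000  +wl: 0,1
  step 6. node 0  ⊔preds=111  new=110  stable
  step 7. node 1  ⊔preds=111  new=101  old=001  +wl: 

Least fixpoint reached:
  node 0: 110
  node 1: 101
  node 2: 111
  node 3: 111
  node 4: 111

111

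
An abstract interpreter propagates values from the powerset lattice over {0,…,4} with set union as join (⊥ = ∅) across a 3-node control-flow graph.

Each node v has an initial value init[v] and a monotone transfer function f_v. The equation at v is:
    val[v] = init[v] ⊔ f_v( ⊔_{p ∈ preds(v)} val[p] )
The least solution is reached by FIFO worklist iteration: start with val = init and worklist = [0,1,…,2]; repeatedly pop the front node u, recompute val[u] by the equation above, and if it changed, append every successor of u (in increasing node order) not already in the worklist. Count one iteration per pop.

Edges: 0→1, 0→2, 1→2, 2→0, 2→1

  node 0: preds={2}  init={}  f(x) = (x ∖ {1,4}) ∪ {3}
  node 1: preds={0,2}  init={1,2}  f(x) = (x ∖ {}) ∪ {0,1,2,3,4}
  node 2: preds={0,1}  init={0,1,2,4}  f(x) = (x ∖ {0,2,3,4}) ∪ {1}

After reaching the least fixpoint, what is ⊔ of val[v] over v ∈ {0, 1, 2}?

Worklist (3 pops):
  #1 pop 0: in={0,1,2,4} → {0,2,3} (was {}); enqueue []
  #2 pop 1: in={0,1,2,3,4} → {0,1,2,3,4} (was {1,2}); enqueue []
  #3 pop 2: in={0,1,2,3,4} → {0,1,2,4} (no change)

Fixpoint:
  val[0] = {0,2,3}
  val[1] = {0,1,2,3,4}
  val[2] = {0,1,2,4}

{0,1,2,3,4}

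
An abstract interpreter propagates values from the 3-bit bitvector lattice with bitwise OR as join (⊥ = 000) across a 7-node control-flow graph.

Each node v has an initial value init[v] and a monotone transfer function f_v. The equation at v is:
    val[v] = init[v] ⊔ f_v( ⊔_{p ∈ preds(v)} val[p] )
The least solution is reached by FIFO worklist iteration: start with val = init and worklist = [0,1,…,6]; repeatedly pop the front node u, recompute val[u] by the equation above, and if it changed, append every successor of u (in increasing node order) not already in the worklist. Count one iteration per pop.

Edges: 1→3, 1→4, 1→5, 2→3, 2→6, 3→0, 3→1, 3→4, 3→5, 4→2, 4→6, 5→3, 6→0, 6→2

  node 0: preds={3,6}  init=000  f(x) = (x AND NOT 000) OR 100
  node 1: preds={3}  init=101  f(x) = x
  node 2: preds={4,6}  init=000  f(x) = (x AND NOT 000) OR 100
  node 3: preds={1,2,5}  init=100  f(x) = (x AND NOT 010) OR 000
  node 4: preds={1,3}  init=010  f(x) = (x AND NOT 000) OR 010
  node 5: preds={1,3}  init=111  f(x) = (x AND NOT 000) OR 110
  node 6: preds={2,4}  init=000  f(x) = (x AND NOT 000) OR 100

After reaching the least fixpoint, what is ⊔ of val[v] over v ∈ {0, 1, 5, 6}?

111

Iteration log — 12 steps:
  step 1. node 0  ⊔preds=100  new=100  old=000  +wl: 
  step 2. node 1  ⊔preds=100  new=101  stable
  step 3. node 2  ⊔preds=010  new=110  old=000  +wl: 
  step 4. node 3  ⊔preds=111  new=101  old=100  +wl: 0,1
  step 5. node 4  ⊔preds=101  new=111  old=010  +wl: 2
  step 6. node 5  ⊔preds=101  new=111  stable
  step 7. node 6  ⊔preds=111  new=111  old=000  +wl: 
  step 8. node 0  ⊔preds=111  new=111  old=100  +wl: 
  step 9. node 1  ⊔preds=101  new=101  stable
  step 10. node 2  ⊔preds=111  new=111  old=110  +wl: 3,6
  step 11. node 3  ⊔preds=111  new=101  stable
  step 12. node 6  ⊔preds=111  new=111  stable

Least fixpoint reached:
  node 0: 111
  node 1: 101
  node 2: 111
  node 3: 101
  node 4: 111
  node 5: 111
  node 6: 111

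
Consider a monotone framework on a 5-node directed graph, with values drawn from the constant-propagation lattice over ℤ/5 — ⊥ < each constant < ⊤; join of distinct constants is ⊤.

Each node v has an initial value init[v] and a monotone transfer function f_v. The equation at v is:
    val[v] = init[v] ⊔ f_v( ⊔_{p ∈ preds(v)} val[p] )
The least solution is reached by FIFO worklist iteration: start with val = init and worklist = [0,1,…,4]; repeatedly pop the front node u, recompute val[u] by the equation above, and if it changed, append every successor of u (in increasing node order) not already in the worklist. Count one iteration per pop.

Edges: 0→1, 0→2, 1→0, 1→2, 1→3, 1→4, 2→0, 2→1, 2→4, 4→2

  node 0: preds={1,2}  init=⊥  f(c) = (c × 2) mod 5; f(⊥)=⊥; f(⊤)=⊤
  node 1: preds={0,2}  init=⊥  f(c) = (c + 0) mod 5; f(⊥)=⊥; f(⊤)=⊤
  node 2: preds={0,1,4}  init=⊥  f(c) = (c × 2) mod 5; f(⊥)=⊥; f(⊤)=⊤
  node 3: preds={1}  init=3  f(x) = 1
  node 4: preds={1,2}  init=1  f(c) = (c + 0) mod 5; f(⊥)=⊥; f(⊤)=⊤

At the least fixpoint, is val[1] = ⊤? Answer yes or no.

Worklist (13 pops):
  #1 pop 0: in=⊥ → ⊥ (no change)
  #2 pop 1: in=⊥ → ⊥ (no change)
  #3 pop 2: in=1 → 2 (was ⊥); enqueue [0,1]
  #4 pop 3: in=⊥ → ⊤ (was 3); enqueue []
  #5 pop 4: in=2 → ⊤ (was 1); enqueue [2]
  #6 pop 0: in=2 → 4 (was ⊥); enqueue []
  #7 pop 1: in=⊤ → ⊤ (was ⊥); enqueue [0,3,4]
  #8 pop 2: in=⊤ → ⊤ (was 2); enqueue [1]
  #9 pop 0: in=⊤ → ⊤ (was 4); enqueue [2]
  #10 pop 3: in=⊤ → ⊤ (no change)
  #11 pop 4: in=⊤ → ⊤ (no change)
  #12 pop 1: in=⊤ → ⊤ (no change)
  #13 pop 2: in=⊤ → ⊤ (no change)

Fixpoint:
  val[0] = ⊤
  val[1] = ⊤
  val[2] = ⊤
  val[3] = ⊤
  val[4] = ⊤

yes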